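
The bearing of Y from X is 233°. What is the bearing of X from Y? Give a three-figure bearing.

Back-bearing = 233° − 180° = 053°.

053°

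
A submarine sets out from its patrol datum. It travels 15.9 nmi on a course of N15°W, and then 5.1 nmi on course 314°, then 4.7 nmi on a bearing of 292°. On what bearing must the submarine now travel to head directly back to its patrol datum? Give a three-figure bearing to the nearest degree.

Leg 1 (N15°W, 15.9 nmi): east 15.9 sin 345° = -4.12, north 15.9 cos 345° = 15.36
Leg 2 (314°, 5.1 nmi): east 5.1 sin 314° = -3.67, north 5.1 cos 314° = 3.54
Leg 3 (292°, 4.7 nmi): east 4.7 sin 292° = -4.36, north 4.7 cos 292° = 1.76
Net displacement: -12.14 east, 20.66 north. Direction back to start is (12.14, -20.66): bearing = atan2(12.14, -20.66) mod 360° = 149.56° ≈ 150°.

150°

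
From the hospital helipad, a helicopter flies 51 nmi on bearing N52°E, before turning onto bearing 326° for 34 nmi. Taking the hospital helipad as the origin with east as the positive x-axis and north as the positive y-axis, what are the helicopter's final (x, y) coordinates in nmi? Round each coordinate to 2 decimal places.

(21.18, 59.59)

Leg 1 (N52°E, 51 nmi): east 51 sin 52° = 40.19, north 51 cos 52° = 31.40
Leg 2 (326°, 34 nmi): east 34 sin 326° = -19.01, north 34 cos 326° = 28.19
Summing: 21.18 nmi east, 59.59 nmi north → (21.18, 59.59).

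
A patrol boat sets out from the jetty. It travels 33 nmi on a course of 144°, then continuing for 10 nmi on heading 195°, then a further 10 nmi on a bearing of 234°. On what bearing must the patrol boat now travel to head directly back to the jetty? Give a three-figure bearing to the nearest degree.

348°

Leg 1 (144°, 33 nmi): east 33 sin 144° = 19.40, north 33 cos 144° = -26.70
Leg 2 (195°, 10 nmi): east 10 sin 195° = -2.59, north 10 cos 195° = -9.66
Leg 3 (234°, 10 nmi): east 10 sin 234° = -8.09, north 10 cos 234° = -5.88
Net displacement: 8.72 east, -42.23 north. Direction back to start is (-8.72, 42.23): bearing = atan2(-8.72, 42.23) mod 360° = 348.34° ≈ 348°.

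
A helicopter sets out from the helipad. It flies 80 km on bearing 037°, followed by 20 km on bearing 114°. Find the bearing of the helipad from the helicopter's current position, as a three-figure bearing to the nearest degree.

230°

Leg 1 (037°, 80 km): east 80 sin 37° = 48.15, north 80 cos 37° = 63.89
Leg 2 (114°, 20 km): east 20 sin 114° = 18.27, north 20 cos 114° = -8.13
Net displacement: 66.42 east, 55.76 north. Direction back to start is (-66.42, -55.76): bearing = atan2(-66.42, -55.76) mod 360° = 229.99° ≈ 230°.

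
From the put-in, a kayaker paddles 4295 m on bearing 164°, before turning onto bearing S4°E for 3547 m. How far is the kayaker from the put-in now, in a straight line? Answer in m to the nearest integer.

Leg 1 (164°, 4295 m): east 4295 sin 164° = 1183.86, north 4295 cos 164° = -4128.62
Leg 2 (S4°E, 3547 m): east 3547 sin 176° = 247.43, north 3547 cos 176° = -3538.36
Net: 1431.29 east, -7666.98 north. Distance = √((1431.29)² + (-7666.98)²) = 7799.433 m.

7799 m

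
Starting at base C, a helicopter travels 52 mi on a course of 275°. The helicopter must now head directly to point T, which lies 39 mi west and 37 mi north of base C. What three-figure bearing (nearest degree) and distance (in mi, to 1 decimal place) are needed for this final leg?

Leg 1 (275°, 52 mi): east 52 sin 275° = -51.80, north 52 cos 275° = 4.53
Current position: (-51.80, 4.53). Target: (-39, 37). Remaining: Δeast = 12.80, Δnorth = 32.47.
Bearing = atan2(12.80, 32.47) mod 360° = 21.52°; distance = √((12.80)² + (32.47)²) = 34.901 mi.

022°, 34.9 mi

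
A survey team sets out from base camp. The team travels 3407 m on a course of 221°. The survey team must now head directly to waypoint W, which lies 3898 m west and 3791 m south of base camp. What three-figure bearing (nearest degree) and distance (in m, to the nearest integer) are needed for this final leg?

Leg 1 (221°, 3407 m): east 3407 sin 221° = -2235.19, north 3407 cos 221° = -2571.30
Current position: (-2235.19, -2571.30). Target: (-3898, -3791). Remaining: Δeast = -1662.81, Δnorth = -1219.70.
Bearing = atan2(-1662.81, -1219.70) mod 360° = 233.74°; distance = √((-1662.81)² + (-1219.70)²) = 2062.185 m.

234°, 2062 m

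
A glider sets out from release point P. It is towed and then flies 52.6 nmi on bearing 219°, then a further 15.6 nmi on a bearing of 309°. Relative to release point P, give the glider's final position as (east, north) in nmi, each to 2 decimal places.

(-45.23, -31.06)

Leg 1 (219°, 52.6 nmi): east 52.6 sin 219° = -33.10, north 52.6 cos 219° = -40.88
Leg 2 (309°, 15.6 nmi): east 15.6 sin 309° = -12.12, north 15.6 cos 309° = 9.82
Summing: -45.23 nmi east, -31.06 nmi north → (-45.23, -31.06).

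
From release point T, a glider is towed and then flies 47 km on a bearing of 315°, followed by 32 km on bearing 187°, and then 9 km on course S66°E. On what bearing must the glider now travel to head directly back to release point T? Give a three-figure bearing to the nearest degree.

Leg 1 (315°, 47 km): east 47 sin 315° = -33.23, north 47 cos 315° = 33.23
Leg 2 (187°, 32 km): east 32 sin 187° = -3.90, north 32 cos 187° = -31.76
Leg 3 (S66°E, 9 km): east 9 sin 114° = 8.22, north 9 cos 114° = -3.66
Net displacement: -28.91 east, -2.19 north. Direction back to start is (28.91, 2.19): bearing = atan2(28.91, 2.19) mod 360° = 85.67° ≈ 086°.

086°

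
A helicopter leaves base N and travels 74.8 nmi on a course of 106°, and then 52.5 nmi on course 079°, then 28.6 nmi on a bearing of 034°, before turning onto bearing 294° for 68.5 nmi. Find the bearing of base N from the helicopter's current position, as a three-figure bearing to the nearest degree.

Leg 1 (106°, 74.8 nmi): east 74.8 sin 106° = 71.90, north 74.8 cos 106° = -20.62
Leg 2 (079°, 52.5 nmi): east 52.5 sin 79° = 51.54, north 52.5 cos 79° = 10.02
Leg 3 (034°, 28.6 nmi): east 28.6 sin 34° = 15.99, north 28.6 cos 34° = 23.71
Leg 4 (294°, 68.5 nmi): east 68.5 sin 294° = -62.58, north 68.5 cos 294° = 27.86
Net displacement: 76.85 east, 40.97 north. Direction back to start is (-76.85, -40.97): bearing = atan2(-76.85, -40.97) mod 360° = 241.94° ≈ 242°.

242°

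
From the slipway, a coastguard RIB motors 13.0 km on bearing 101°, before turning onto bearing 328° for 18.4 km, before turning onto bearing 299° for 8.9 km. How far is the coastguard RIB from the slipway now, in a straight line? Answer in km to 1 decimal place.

Leg 1 (101°, 13.0 km): east 13.0 sin 101° = 12.76, north 13.0 cos 101° = -2.48
Leg 2 (328°, 18.4 km): east 18.4 sin 328° = -9.75, north 18.4 cos 328° = 15.60
Leg 3 (299°, 8.9 km): east 8.9 sin 299° = -7.78, north 8.9 cos 299° = 4.31
Net: -4.77 east, 17.44 north. Distance = √((-4.77)² + (17.44)²) = 18.080 km.

18.1 km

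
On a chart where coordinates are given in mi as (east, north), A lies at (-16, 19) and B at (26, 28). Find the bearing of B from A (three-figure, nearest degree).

Δeast = 26 − -16 = 42.00; Δnorth = 28 − 19 = 9.00.
Bearing = atan2(Δeast, Δnorth) mod 360° = 77.91° ≈ 078°.

078°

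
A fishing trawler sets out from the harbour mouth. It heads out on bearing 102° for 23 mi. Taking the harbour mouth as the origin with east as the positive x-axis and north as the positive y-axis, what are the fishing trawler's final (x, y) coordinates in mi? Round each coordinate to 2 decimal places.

Leg 1 (102°, 23 mi): east 23 sin 102° = 22.50, north 23 cos 102° = -4.78
Summing: 22.50 mi east, -4.78 mi north → (22.50, -4.78).

(22.50, -4.78)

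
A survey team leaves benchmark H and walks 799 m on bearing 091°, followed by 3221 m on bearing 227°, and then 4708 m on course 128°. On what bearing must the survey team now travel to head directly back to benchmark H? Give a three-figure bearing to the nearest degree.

337°

Leg 1 (091°, 799 m): east 799 sin 91° = 798.88, north 799 cos 91° = -13.94
Leg 2 (227°, 3221 m): east 3221 sin 227° = -2355.69, north 3221 cos 227° = -2196.72
Leg 3 (128°, 4708 m): east 4708 sin 128° = 3709.95, north 4708 cos 128° = -2898.53
Net displacement: 2153.14 east, -5109.20 north. Direction back to start is (-2153.14, 5109.20): bearing = atan2(-2153.14, 5109.20) mod 360° = 337.15° ≈ 337°.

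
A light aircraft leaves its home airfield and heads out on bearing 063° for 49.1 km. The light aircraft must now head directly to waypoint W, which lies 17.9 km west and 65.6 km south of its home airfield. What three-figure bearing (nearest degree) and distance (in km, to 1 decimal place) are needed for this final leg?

215°, 107.4 km

Leg 1 (063°, 49.1 km): east 49.1 sin 63° = 43.75, north 49.1 cos 63° = 22.29
Current position: (43.75, 22.29). Target: (-17.9, -65.6). Remaining: Δeast = -61.65, Δnorth = -87.89.
Bearing = atan2(-61.65, -87.89) mod 360° = 215.05°; distance = √((-61.65)² + (-87.89)²) = 107.356 km.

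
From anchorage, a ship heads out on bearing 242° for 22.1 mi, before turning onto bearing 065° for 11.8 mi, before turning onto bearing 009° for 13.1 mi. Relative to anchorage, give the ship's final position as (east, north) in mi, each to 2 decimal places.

Leg 1 (242°, 22.1 mi): east 22.1 sin 242° = -19.51, north 22.1 cos 242° = -10.38
Leg 2 (065°, 11.8 mi): east 11.8 sin 65° = 10.69, north 11.8 cos 65° = 4.99
Leg 3 (009°, 13.1 mi): east 13.1 sin 9° = 2.05, north 13.1 cos 9° = 12.94
Summing: -6.77 mi east, 7.55 mi north → (-6.77, 7.55).

(-6.77, 7.55)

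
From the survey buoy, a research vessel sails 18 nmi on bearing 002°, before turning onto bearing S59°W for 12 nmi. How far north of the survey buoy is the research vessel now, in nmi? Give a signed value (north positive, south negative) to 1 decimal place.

Leg 1 (002°, 18 nmi): east 18 sin 2° = 0.63, north 18 cos 2° = 17.99
Leg 2 (S59°W, 12 nmi): east 12 sin 239° = -10.29, north 12 cos 239° = -6.18
Net north component: 11.81 nmi.

11.8 nmi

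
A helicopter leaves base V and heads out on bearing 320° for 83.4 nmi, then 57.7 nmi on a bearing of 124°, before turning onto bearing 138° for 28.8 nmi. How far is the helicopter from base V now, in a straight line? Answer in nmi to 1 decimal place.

16.9 nmi

Leg 1 (320°, 83.4 nmi): east 83.4 sin 320° = -53.61, north 83.4 cos 320° = 63.89
Leg 2 (124°, 57.7 nmi): east 57.7 sin 124° = 47.84, north 57.7 cos 124° = -32.27
Leg 3 (138°, 28.8 nmi): east 28.8 sin 138° = 19.27, north 28.8 cos 138° = -21.40
Net: 13.50 east, 10.22 north. Distance = √((13.50)² + (10.22)²) = 16.931 nmi.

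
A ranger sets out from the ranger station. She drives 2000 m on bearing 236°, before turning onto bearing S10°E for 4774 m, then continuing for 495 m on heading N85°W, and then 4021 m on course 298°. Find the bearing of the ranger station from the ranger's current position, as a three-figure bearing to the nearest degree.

Leg 1 (236°, 2000 m): east 2000 sin 236° = -1658.08, north 2000 cos 236° = -1118.39
Leg 2 (S10°E, 4774 m): east 4774 sin 170° = 829.00, north 4774 cos 170° = -4701.47
Leg 3 (N85°W, 495 m): east 495 sin 275° = -493.12, north 495 cos 275° = 43.14
Leg 4 (298°, 4021 m): east 4021 sin 298° = -3550.33, north 4021 cos 298° = 1887.75
Net displacement: -4872.53 east, -3888.97 north. Direction back to start is (4872.53, 3888.97): bearing = atan2(4872.53, 3888.97) mod 360° = 51.41° ≈ 051°.

051°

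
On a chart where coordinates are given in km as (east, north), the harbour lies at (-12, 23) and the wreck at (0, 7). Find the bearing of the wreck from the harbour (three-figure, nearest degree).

143°

Δeast = 0 − -12 = 12.00; Δnorth = 7 − 23 = -16.00.
Bearing = atan2(Δeast, Δnorth) mod 360° = 143.13° ≈ 143°.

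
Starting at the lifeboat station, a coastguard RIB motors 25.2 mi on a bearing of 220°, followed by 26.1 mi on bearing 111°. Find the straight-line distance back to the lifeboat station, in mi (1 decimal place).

29.8 mi

Leg 1 (220°, 25.2 mi): east 25.2 sin 220° = -16.20, north 25.2 cos 220° = -19.30
Leg 2 (111°, 26.1 mi): east 26.1 sin 111° = 24.37, north 26.1 cos 111° = -9.35
Net: 8.17 east, -28.66 north. Distance = √((8.17)² + (-28.66)²) = 29.799 mi.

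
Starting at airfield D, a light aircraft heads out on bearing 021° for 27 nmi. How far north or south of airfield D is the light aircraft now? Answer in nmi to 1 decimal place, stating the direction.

25.2 nmi north

Leg 1 (021°, 27 nmi): east 27 sin 21° = 9.68, north 27 cos 21° = 25.21
Net north component: 25.21 nmi.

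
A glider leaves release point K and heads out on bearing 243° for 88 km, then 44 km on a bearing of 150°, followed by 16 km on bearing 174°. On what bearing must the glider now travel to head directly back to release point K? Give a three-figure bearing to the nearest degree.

Leg 1 (243°, 88 km): east 88 sin 243° = -78.41, north 88 cos 243° = -39.95
Leg 2 (150°, 44 km): east 44 sin 150° = 22.00, north 44 cos 150° = -38.11
Leg 3 (174°, 16 km): east 16 sin 174° = 1.67, north 16 cos 174° = -15.91
Net displacement: -54.74 east, -93.97 north. Direction back to start is (54.74, 93.97): bearing = atan2(54.74, 93.97) mod 360° = 30.22° ≈ 030°.

030°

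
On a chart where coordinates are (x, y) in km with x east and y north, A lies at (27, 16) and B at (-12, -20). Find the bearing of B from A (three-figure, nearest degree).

227°

Δeast = -12 − 27 = -39.00; Δnorth = -20 − 16 = -36.00.
Bearing = atan2(Δeast, Δnorth) mod 360° = 227.29° ≈ 227°.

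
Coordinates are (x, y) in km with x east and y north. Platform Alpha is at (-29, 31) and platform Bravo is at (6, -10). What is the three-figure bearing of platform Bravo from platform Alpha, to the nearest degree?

140°

Δeast = 6 − -29 = 35.00; Δnorth = -10 − 31 = -41.00.
Bearing = atan2(Δeast, Δnorth) mod 360° = 139.51° ≈ 140°.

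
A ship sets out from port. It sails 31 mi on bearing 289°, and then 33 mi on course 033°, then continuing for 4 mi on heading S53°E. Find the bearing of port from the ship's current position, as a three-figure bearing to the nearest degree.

167°

Leg 1 (289°, 31 mi): east 31 sin 289° = -29.31, north 31 cos 289° = 10.09
Leg 2 (033°, 33 mi): east 33 sin 33° = 17.97, north 33 cos 33° = 27.68
Leg 3 (S53°E, 4 mi): east 4 sin 127° = 3.19, north 4 cos 127° = -2.41
Net displacement: -8.14 east, 35.36 north. Direction back to start is (8.14, -35.36): bearing = atan2(8.14, -35.36) mod 360° = 167.03° ≈ 167°.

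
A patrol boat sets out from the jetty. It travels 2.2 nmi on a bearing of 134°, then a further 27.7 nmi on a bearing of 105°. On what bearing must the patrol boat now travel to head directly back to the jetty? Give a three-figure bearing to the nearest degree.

287°

Leg 1 (134°, 2.2 nmi): east 2.2 sin 134° = 1.58, north 2.2 cos 134° = -1.53
Leg 2 (105°, 27.7 nmi): east 27.7 sin 105° = 26.76, north 27.7 cos 105° = -7.17
Net displacement: 28.34 east, -8.70 north. Direction back to start is (-28.34, 8.70): bearing = atan2(-28.34, 8.70) mod 360° = 287.06° ≈ 287°.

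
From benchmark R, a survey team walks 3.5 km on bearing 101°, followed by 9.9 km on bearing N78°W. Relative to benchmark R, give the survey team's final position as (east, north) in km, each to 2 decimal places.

Leg 1 (101°, 3.5 km): east 3.5 sin 101° = 3.44, north 3.5 cos 101° = -0.67
Leg 2 (N78°W, 9.9 km): east 9.9 sin 282° = -9.68, north 9.9 cos 282° = 2.06
Summing: -6.25 km east, 1.39 km north → (-6.25, 1.39).

(-6.25, 1.39)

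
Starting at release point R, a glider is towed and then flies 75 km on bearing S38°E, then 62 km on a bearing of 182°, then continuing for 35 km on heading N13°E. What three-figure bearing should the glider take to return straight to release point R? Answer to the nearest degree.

329°

Leg 1 (S38°E, 75 km): east 75 sin 142° = 46.17, north 75 cos 142° = -59.10
Leg 2 (182°, 62 km): east 62 sin 182° = -2.16, north 62 cos 182° = -61.96
Leg 3 (N13°E, 35 km): east 35 sin 13° = 7.87, north 35 cos 13° = 34.10
Net displacement: 51.88 east, -86.96 north. Direction back to start is (-51.88, 86.96): bearing = atan2(-51.88, 86.96) mod 360° = 329.18° ≈ 329°.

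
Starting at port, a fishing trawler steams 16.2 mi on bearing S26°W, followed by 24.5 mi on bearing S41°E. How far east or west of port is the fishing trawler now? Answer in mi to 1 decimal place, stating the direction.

9.0 mi east

Leg 1 (S26°W, 16.2 mi): east 16.2 sin 206° = -7.10, north 16.2 cos 206° = -14.56
Leg 2 (S41°E, 24.5 mi): east 24.5 sin 139° = 16.07, north 24.5 cos 139° = -18.49
Net east component: 8.97 mi.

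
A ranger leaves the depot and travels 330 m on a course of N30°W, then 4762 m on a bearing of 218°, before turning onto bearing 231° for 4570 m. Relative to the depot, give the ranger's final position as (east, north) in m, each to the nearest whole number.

(-6648, -6343)

Leg 1 (N30°W, 330 m): east 330 sin 330° = -165.00, north 330 cos 330° = 285.79
Leg 2 (218°, 4762 m): east 4762 sin 218° = -2931.78, north 4762 cos 218° = -3752.51
Leg 3 (231°, 4570 m): east 4570 sin 231° = -3551.56, north 4570 cos 231° = -2875.99
Summing: -6648.34 m east, -6342.71 m north → (-6648, -6343).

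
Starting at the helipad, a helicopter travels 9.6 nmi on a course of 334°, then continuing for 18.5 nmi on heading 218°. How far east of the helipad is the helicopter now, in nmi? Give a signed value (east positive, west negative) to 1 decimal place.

-15.6 nmi

Leg 1 (334°, 9.6 nmi): east 9.6 sin 334° = -4.21, north 9.6 cos 334° = 8.63
Leg 2 (218°, 18.5 nmi): east 18.5 sin 218° = -11.39, north 18.5 cos 218° = -14.58
Net east component: -15.60 nmi.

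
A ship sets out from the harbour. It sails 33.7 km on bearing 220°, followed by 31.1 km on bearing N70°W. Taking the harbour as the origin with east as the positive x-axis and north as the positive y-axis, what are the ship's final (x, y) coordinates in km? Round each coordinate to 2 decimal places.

(-50.89, -15.18)

Leg 1 (220°, 33.7 km): east 33.7 sin 220° = -21.66, north 33.7 cos 220° = -25.82
Leg 2 (N70°W, 31.1 km): east 31.1 sin 290° = -29.22, north 31.1 cos 290° = 10.64
Summing: -50.89 km east, -15.18 km north → (-50.89, -15.18).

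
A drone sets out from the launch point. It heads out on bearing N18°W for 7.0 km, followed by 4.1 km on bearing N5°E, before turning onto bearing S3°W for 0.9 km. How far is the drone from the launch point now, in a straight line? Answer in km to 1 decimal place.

Leg 1 (N18°W, 7.0 km): east 7.0 sin 342° = -2.16, north 7.0 cos 342° = 6.66
Leg 2 (N5°E, 4.1 km): east 4.1 sin 5° = 0.36, north 4.1 cos 5° = 4.08
Leg 3 (S3°W, 0.9 km): east 0.9 sin 183° = -0.05, north 0.9 cos 183° = -0.90
Net: -1.85 east, 9.84 north. Distance = √((-1.85)² + (9.84)²) = 10.016 km.

10.0 km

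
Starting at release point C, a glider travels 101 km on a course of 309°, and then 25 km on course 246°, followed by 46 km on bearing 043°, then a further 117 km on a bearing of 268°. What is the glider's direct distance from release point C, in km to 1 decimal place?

Leg 1 (309°, 101 km): east 101 sin 309° = -78.49, north 101 cos 309° = 63.56
Leg 2 (246°, 25 km): east 25 sin 246° = -22.84, north 25 cos 246° = -10.17
Leg 3 (043°, 46 km): east 46 sin 43° = 31.37, north 46 cos 43° = 33.64
Leg 4 (268°, 117 km): east 117 sin 268° = -116.93, north 117 cos 268° = -4.08
Net: -186.89 east, 82.95 north. Distance = √((-186.89)² + (82.95)²) = 204.470 km.

204.5 km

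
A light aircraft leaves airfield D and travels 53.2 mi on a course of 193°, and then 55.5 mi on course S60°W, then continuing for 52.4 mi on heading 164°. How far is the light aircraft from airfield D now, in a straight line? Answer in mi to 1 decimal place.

137.7 mi

Leg 1 (193°, 53.2 mi): east 53.2 sin 193° = -11.97, north 53.2 cos 193° = -51.84
Leg 2 (S60°W, 55.5 mi): east 55.5 sin 240° = -48.06, north 55.5 cos 240° = -27.75
Leg 3 (164°, 52.4 mi): east 52.4 sin 164° = 14.44, north 52.4 cos 164° = -50.37
Net: -45.59 east, -129.96 north. Distance = √((-45.59)² + (-129.96)²) = 137.721 mi.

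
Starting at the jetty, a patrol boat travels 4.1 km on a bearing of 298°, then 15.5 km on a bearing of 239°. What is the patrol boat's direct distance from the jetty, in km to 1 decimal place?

Leg 1 (298°, 4.1 km): east 4.1 sin 298° = -3.62, north 4.1 cos 298° = 1.92
Leg 2 (239°, 15.5 km): east 15.5 sin 239° = -13.29, north 15.5 cos 239° = -7.98
Net: -16.91 east, -6.06 north. Distance = √((-16.91)² + (-6.06)²) = 17.959 km.

18.0 km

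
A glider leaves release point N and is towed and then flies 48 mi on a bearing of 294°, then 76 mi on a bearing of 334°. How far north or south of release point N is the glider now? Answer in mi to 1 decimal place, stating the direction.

Leg 1 (294°, 48 mi): east 48 sin 294° = -43.85, north 48 cos 294° = 19.52
Leg 2 (334°, 76 mi): east 76 sin 334° = -33.32, north 76 cos 334° = 68.31
Net north component: 87.83 mi.

87.8 mi north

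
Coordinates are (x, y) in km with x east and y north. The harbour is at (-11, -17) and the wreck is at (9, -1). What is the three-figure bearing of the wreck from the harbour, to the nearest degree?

051°

Δeast = 9 − -11 = 20.00; Δnorth = -1 − -17 = 16.00.
Bearing = atan2(Δeast, Δnorth) mod 360° = 51.34° ≈ 051°.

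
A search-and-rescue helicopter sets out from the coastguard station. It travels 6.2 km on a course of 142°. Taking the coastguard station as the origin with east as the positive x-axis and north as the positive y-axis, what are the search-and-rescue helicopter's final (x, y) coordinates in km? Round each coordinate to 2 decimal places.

(3.82, -4.89)

Leg 1 (142°, 6.2 km): east 6.2 sin 142° = 3.82, north 6.2 cos 142° = -4.89
Summing: 3.82 km east, -4.89 km north → (3.82, -4.89).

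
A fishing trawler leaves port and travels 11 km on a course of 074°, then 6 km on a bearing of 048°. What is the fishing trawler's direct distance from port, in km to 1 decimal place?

16.6 km

Leg 1 (074°, 11 km): east 11 sin 74° = 10.57, north 11 cos 74° = 3.03
Leg 2 (048°, 6 km): east 6 sin 48° = 4.46, north 6 cos 48° = 4.01
Net: 15.03 east, 7.05 north. Distance = √((15.03)² + (7.05)²) = 16.602 km.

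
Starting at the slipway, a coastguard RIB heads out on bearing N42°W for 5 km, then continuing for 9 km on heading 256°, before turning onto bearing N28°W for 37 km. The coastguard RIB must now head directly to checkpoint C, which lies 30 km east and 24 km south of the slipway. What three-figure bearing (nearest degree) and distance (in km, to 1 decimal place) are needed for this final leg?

Leg 1 (N42°W, 5 km): east 5 sin 318° = -3.35, north 5 cos 318° = 3.72
Leg 2 (256°, 9 km): east 9 sin 256° = -8.73, north 9 cos 256° = -2.18
Leg 3 (N28°W, 37 km): east 37 sin 332° = -17.37, north 37 cos 332° = 32.67
Current position: (-29.45, 34.21). Target: (30, -24). Remaining: Δeast = 59.45, Δnorth = -58.21.
Bearing = atan2(59.45, -58.21) mod 360° = 134.40°; distance = √((59.45)² + (-58.21)²) = 83.200 km.

134°, 83.2 km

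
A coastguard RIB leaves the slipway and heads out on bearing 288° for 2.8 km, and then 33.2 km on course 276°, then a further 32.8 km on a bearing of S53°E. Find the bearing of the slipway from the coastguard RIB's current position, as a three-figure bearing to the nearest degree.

032°

Leg 1 (288°, 2.8 km): east 2.8 sin 288° = -2.66, north 2.8 cos 288° = 0.87
Leg 2 (276°, 33.2 km): east 33.2 sin 276° = -33.02, north 33.2 cos 276° = 3.47
Leg 3 (S53°E, 32.8 km): east 32.8 sin 127° = 26.20, north 32.8 cos 127° = -19.74
Net displacement: -9.49 east, -15.40 north. Direction back to start is (9.49, 15.40): bearing = atan2(9.49, 15.40) mod 360° = 31.63° ≈ 032°.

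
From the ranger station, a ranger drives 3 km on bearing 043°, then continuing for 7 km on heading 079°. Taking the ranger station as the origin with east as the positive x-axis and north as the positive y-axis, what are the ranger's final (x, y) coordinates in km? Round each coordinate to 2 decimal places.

Leg 1 (043°, 3 km): east 3 sin 43° = 2.05, north 3 cos 43° = 2.19
Leg 2 (079°, 7 km): east 7 sin 79° = 6.87, north 7 cos 79° = 1.34
Summing: 8.92 km east, 3.53 km north → (8.92, 3.53).

(8.92, 3.53)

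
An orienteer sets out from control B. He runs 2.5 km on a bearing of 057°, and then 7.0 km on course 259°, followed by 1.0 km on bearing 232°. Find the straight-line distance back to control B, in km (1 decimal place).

Leg 1 (057°, 2.5 km): east 2.5 sin 57° = 2.10, north 2.5 cos 57° = 1.36
Leg 2 (259°, 7.0 km): east 7.0 sin 259° = -6.87, north 7.0 cos 259° = -1.34
Leg 3 (232°, 1.0 km): east 1.0 sin 232° = -0.79, north 1.0 cos 232° = -0.62
Net: -5.56 east, -0.59 north. Distance = √((-5.56)² + (-0.59)²) = 5.594 km.

5.6 km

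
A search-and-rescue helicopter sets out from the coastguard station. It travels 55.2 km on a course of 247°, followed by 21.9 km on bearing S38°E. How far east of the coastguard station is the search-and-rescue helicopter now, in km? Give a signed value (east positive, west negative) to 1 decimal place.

Leg 1 (247°, 55.2 km): east 55.2 sin 247° = -50.81, north 55.2 cos 247° = -21.57
Leg 2 (S38°E, 21.9 km): east 21.9 sin 142° = 13.48, north 21.9 cos 142° = -17.26
Net east component: -37.33 km.

-37.3 km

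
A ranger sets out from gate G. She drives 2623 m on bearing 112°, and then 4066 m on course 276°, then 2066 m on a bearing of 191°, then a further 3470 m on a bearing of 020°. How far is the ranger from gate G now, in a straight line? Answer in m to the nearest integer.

Leg 1 (112°, 2623 m): east 2623 sin 112° = 2432.00, north 2623 cos 112° = -982.59
Leg 2 (276°, 4066 m): east 4066 sin 276° = -4043.73, north 4066 cos 276° = 425.01
Leg 3 (191°, 2066 m): east 2066 sin 191° = -394.21, north 2066 cos 191° = -2028.04
Leg 4 (020°, 3470 m): east 3470 sin 20° = 1186.81, north 3470 cos 20° = 3260.73
Net: -819.12 east, 675.11 north. Distance = √((-819.12)² + (675.11)²) = 1061.480 m.

1061 m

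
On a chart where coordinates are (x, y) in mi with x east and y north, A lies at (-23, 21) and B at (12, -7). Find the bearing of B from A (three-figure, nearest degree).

Δeast = 12 − -23 = 35.00; Δnorth = -7 − 21 = -28.00.
Bearing = atan2(Δeast, Δnorth) mod 360° = 128.66° ≈ 129°.

129°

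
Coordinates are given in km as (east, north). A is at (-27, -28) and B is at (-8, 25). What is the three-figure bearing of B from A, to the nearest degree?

Δeast = -8 − -27 = 19.00; Δnorth = 25 − -28 = 53.00.
Bearing = atan2(Δeast, Δnorth) mod 360° = 19.72° ≈ 020°.

020°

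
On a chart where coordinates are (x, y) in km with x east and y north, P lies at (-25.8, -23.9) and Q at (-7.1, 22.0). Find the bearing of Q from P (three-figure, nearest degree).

Δeast = -7.1 − -25.8 = 18.70; Δnorth = 22.0 − -23.9 = 45.90.
Bearing = atan2(Δeast, Δnorth) mod 360° = 22.17° ≈ 022°.

022°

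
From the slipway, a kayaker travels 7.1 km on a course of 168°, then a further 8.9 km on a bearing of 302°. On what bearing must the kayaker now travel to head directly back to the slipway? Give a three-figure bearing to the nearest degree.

Leg 1 (168°, 7.1 km): east 7.1 sin 168° = 1.48, north 7.1 cos 168° = -6.94
Leg 2 (302°, 8.9 km): east 8.9 sin 302° = -7.55, north 8.9 cos 302° = 4.72
Net displacement: -6.07 east, -2.23 north. Direction back to start is (6.07, 2.23): bearing = atan2(6.07, 2.23) mod 360° = 69.84° ≈ 070°.

070°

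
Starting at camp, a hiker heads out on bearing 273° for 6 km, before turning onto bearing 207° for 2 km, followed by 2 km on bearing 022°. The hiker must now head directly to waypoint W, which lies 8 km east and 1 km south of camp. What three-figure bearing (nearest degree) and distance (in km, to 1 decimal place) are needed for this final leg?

Leg 1 (273°, 6 km): east 6 sin 273° = -5.99, north 6 cos 273° = 0.31
Leg 2 (207°, 2 km): east 2 sin 207° = -0.91, north 2 cos 207° = -1.78
Leg 3 (022°, 2 km): east 2 sin 22° = 0.75, north 2 cos 22° = 1.85
Current position: (-6.15, 0.39). Target: (8, -1). Remaining: Δeast = 14.15, Δnorth = -1.39.
Bearing = atan2(14.15, -1.39) mod 360° = 95.60°; distance = √((14.15)² + (-1.39)²) = 14.218 km.

096°, 14.2 km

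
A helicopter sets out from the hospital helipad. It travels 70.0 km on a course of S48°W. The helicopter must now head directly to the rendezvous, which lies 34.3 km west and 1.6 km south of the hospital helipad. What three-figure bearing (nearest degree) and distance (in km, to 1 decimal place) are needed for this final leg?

Leg 1 (S48°W, 70.0 km): east 70.0 sin 228° = -52.02, north 70.0 cos 228° = -46.84
Current position: (-52.02, -46.84). Target: (-34.3, -1.6). Remaining: Δeast = 17.72, Δnorth = 45.24.
Bearing = atan2(17.72, 45.24) mod 360° = 21.39°; distance = √((17.72)² + (45.24)²) = 48.586 km.

021°, 48.6 km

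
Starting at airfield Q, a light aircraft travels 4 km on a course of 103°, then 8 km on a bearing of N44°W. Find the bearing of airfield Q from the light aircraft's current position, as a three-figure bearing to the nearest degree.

Leg 1 (103°, 4 km): east 4 sin 103° = 3.90, north 4 cos 103° = -0.90
Leg 2 (N44°W, 8 km): east 8 sin 316° = -5.56, north 8 cos 316° = 5.75
Net displacement: -1.66 east, 4.85 north. Direction back to start is (1.66, -4.85): bearing = atan2(1.66, -4.85) mod 360° = 161.13° ≈ 161°.

161°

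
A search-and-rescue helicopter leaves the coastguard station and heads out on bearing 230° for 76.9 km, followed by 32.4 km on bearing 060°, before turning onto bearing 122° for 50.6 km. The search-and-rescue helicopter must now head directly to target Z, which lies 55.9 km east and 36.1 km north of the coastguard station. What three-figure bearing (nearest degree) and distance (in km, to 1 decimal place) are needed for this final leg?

025°, 105.7 km

Leg 1 (230°, 76.9 km): east 76.9 sin 230° = -58.91, north 76.9 cos 230° = -49.43
Leg 2 (060°, 32.4 km): east 32.4 sin 60° = 28.06, north 32.4 cos 60° = 16.20
Leg 3 (122°, 50.6 km): east 50.6 sin 122° = 42.91, north 50.6 cos 122° = -26.81
Current position: (12.06, -60.04). Target: (55.9, 36.1). Remaining: Δeast = 43.84, Δnorth = 96.14.
Bearing = atan2(43.84, 96.14) mod 360° = 24.51°; distance = √((43.84)² + (96.14)²) = 105.667 km.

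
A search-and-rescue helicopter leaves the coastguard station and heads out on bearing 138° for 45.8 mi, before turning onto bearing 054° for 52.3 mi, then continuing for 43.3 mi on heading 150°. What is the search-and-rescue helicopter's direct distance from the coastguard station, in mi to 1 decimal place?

103.0 mi

Leg 1 (138°, 45.8 mi): east 45.8 sin 138° = 30.65, north 45.8 cos 138° = -34.04
Leg 2 (054°, 52.3 mi): east 52.3 sin 54° = 42.31, north 52.3 cos 54° = 30.74
Leg 3 (150°, 43.3 mi): east 43.3 sin 150° = 21.65, north 43.3 cos 150° = -37.50
Net: 94.61 east, -40.79 north. Distance = √((94.61)² + (-40.79)²) = 103.028 mi.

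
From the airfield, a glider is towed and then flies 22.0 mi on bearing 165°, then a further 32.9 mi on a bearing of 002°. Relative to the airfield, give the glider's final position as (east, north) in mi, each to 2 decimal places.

(6.84, 11.63)

Leg 1 (165°, 22.0 mi): east 22.0 sin 165° = 5.69, north 22.0 cos 165° = -21.25
Leg 2 (002°, 32.9 mi): east 32.9 sin 2° = 1.15, north 32.9 cos 2° = 32.88
Summing: 6.84 mi east, 11.63 mi north → (6.84, 11.63).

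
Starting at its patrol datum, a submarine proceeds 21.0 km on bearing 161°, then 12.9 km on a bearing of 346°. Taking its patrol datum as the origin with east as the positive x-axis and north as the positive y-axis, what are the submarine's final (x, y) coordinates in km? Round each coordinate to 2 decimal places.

(3.72, -7.34)

Leg 1 (161°, 21.0 km): east 21.0 sin 161° = 6.84, north 21.0 cos 161° = -19.86
Leg 2 (346°, 12.9 km): east 12.9 sin 346° = -3.12, north 12.9 cos 346° = 12.52
Summing: 3.72 km east, -7.34 km north → (3.72, -7.34).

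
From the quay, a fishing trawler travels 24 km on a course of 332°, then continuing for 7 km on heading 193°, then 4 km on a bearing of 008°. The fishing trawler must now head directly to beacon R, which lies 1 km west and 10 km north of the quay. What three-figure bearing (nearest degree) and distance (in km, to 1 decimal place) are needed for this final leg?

Leg 1 (332°, 24 km): east 24 sin 332° = -11.27, north 24 cos 332° = 21.19
Leg 2 (193°, 7 km): east 7 sin 193° = -1.57, north 7 cos 193° = -6.82
Leg 3 (008°, 4 km): east 4 sin 8° = 0.56, north 4 cos 8° = 3.96
Current position: (-12.29, 18.33). Target: (-1, 10). Remaining: Δeast = 11.29, Δnorth = -8.33.
Bearing = atan2(11.29, -8.33) mod 360° = 126.44°; distance = √((11.29)² + (-8.33)²) = 14.027 km.

126°, 14.0 km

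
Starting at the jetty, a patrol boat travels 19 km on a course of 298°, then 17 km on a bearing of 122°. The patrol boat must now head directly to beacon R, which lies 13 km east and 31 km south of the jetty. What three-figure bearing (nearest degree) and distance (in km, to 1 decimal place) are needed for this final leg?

Leg 1 (298°, 19 km): east 19 sin 298° = -16.78, north 19 cos 298° = 8.92
Leg 2 (122°, 17 km): east 17 sin 122° = 14.42, north 17 cos 122° = -9.01
Current position: (-2.36, -0.09). Target: (13, -31). Remaining: Δeast = 15.36, Δnorth = -30.91.
Bearing = atan2(15.36, -30.91) mod 360° = 153.58°; distance = √((15.36)² + (-30.91)²) = 34.517 km.

154°, 34.5 km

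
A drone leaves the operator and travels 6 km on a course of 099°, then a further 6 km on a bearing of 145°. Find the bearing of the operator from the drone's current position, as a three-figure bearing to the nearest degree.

Leg 1 (099°, 6 km): east 6 sin 99° = 5.93, north 6 cos 99° = -0.94
Leg 2 (145°, 6 km): east 6 sin 145° = 3.44, north 6 cos 145° = -4.91
Net displacement: 9.37 east, -5.85 north. Direction back to start is (-9.37, 5.85): bearing = atan2(-9.37, 5.85) mod 360° = 302.00° ≈ 302°.

302°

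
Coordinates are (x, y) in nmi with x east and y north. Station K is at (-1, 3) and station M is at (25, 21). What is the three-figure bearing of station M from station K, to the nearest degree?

Δeast = 25 − -1 = 26.00; Δnorth = 21 − 3 = 18.00.
Bearing = atan2(Δeast, Δnorth) mod 360° = 55.30° ≈ 055°.

055°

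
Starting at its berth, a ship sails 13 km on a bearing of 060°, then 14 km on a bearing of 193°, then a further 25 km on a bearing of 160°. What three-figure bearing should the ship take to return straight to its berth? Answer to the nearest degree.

Leg 1 (060°, 13 km): east 13 sin 60° = 11.26, north 13 cos 60° = 6.50
Leg 2 (193°, 14 km): east 14 sin 193° = -3.15, north 14 cos 193° = -13.64
Leg 3 (160°, 25 km): east 25 sin 160° = 8.55, north 25 cos 160° = -23.49
Net displacement: 16.66 east, -30.63 north. Direction back to start is (-16.66, 30.63): bearing = atan2(-16.66, 30.63) mod 360° = 331.46° ≈ 331°.

331°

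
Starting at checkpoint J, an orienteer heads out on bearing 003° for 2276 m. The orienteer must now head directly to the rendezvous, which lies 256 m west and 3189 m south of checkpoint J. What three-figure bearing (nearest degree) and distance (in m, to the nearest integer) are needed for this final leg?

184°, 5475 m

Leg 1 (003°, 2276 m): east 2276 sin 3° = 119.12, north 2276 cos 3° = 2272.88
Current position: (119.12, 2272.88). Target: (-256, -3189). Remaining: Δeast = -375.12, Δnorth = -5461.88.
Bearing = atan2(-375.12, -5461.88) mod 360° = 183.93°; distance = √((-375.12)² + (-5461.88)²) = 5474.747 m.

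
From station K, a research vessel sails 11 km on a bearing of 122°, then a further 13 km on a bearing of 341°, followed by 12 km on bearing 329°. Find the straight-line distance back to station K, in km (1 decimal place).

16.8 km

Leg 1 (122°, 11 km): east 11 sin 122° = 9.33, north 11 cos 122° = -5.83
Leg 2 (341°, 13 km): east 13 sin 341° = -4.23, north 13 cos 341° = 12.29
Leg 3 (329°, 12 km): east 12 sin 329° = -6.18, north 12 cos 329° = 10.29
Net: -1.08 east, 16.75 north. Distance = √((-1.08)² + (16.75)²) = 16.784 km.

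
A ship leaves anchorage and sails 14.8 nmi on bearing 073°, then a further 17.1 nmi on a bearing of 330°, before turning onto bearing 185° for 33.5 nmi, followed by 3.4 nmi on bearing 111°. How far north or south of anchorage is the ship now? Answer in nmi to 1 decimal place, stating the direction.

Leg 1 (073°, 14.8 nmi): east 14.8 sin 73° = 14.15, north 14.8 cos 73° = 4.33
Leg 2 (330°, 17.1 nmi): east 17.1 sin 330° = -8.55, north 17.1 cos 330° = 14.81
Leg 3 (185°, 33.5 nmi): east 33.5 sin 185° = -2.92, north 33.5 cos 185° = -33.37
Leg 4 (111°, 3.4 nmi): east 3.4 sin 111° = 3.17, north 3.4 cos 111° = -1.22
Net north component: -15.45 nmi.

15.5 nmi south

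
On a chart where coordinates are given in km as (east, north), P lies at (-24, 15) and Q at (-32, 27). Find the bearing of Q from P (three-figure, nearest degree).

326°

Δeast = -32 − -24 = -8.00; Δnorth = 27 − 15 = 12.00.
Bearing = atan2(Δeast, Δnorth) mod 360° = 326.31° ≈ 326°.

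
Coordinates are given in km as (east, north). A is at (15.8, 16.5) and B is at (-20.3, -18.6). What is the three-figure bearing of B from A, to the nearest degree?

226°

Δeast = -20.3 − 15.8 = -36.10; Δnorth = -18.6 − 16.5 = -35.10.
Bearing = atan2(Δeast, Δnorth) mod 360° = 225.80° ≈ 226°.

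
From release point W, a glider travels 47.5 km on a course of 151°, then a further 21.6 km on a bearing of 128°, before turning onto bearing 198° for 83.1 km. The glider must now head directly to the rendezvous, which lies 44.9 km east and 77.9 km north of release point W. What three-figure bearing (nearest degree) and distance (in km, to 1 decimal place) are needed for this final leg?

Leg 1 (151°, 47.5 km): east 47.5 sin 151° = 23.03, north 47.5 cos 151° = -41.54
Leg 2 (128°, 21.6 km): east 21.6 sin 128° = 17.02, north 21.6 cos 128° = -13.30
Leg 3 (198°, 83.1 km): east 83.1 sin 198° = -25.68, north 83.1 cos 198° = -79.03
Current position: (14.37, -133.88). Target: (44.9, 77.9). Remaining: Δeast = 30.53, Δnorth = 211.78.
Bearing = atan2(30.53, 211.78) mod 360° = 8.20°; distance = √((30.53)² + (211.78)²) = 213.965 km.

008°, 214.0 km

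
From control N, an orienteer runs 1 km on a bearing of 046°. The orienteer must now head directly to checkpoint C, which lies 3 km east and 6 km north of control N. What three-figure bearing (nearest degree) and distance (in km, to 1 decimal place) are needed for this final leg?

Leg 1 (046°, 1 km): east 1 sin 46° = 0.72, north 1 cos 46° = 0.69
Current position: (0.72, 0.69). Target: (3, 6). Remaining: Δeast = 2.28, Δnorth = 5.31.
Bearing = atan2(2.28, 5.31) mod 360° = 23.26°; distance = √((2.28)² + (5.31)²) = 5.775 km.

023°, 5.8 km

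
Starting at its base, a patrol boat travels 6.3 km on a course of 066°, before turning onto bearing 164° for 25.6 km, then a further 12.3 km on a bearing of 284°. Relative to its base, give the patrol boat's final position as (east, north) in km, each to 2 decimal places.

(0.88, -19.07)

Leg 1 (066°, 6.3 km): east 6.3 sin 66° = 5.76, north 6.3 cos 66° = 2.56
Leg 2 (164°, 25.6 km): east 25.6 sin 164° = 7.06, north 25.6 cos 164° = -24.61
Leg 3 (284°, 12.3 km): east 12.3 sin 284° = -11.93, north 12.3 cos 284° = 2.98
Summing: 0.88 km east, -19.07 km north → (0.88, -19.07).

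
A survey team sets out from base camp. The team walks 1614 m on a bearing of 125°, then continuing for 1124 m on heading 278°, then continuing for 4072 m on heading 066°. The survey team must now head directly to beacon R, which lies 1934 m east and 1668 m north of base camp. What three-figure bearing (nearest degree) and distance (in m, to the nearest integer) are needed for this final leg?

Leg 1 (125°, 1614 m): east 1614 sin 125° = 1322.11, north 1614 cos 125° = -925.75
Leg 2 (278°, 1124 m): east 1124 sin 278° = -1113.06, north 1124 cos 278° = 156.43
Leg 3 (066°, 4072 m): east 4072 sin 66° = 3719.96, north 4072 cos 66° = 1656.23
Current position: (3929.01, 886.91). Target: (1934, 1668). Remaining: Δeast = -1995.01, Δnorth = 781.09.
Bearing = atan2(-1995.01, 781.09) mod 360° = 291.38°; distance = √((-1995.01)² + (781.09)²) = 2142.465 m.

291°, 2142 m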